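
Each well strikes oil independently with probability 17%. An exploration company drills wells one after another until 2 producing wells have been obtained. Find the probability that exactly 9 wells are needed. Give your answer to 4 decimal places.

Y = trial on which the second success occurs; negative binomial, r=2, p=0.17.
P(Y=9) = C(8,1) · p^2 · (1−p)^7
= 8 · 0.0289 · 0.27136 = 0.062739

0.0627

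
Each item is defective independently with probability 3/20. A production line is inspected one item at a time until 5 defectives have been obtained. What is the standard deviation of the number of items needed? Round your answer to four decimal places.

Y = total items until the fifth success; negative binomial with r=5, p=0.15.
SD(Y) = √[r(1−p)/p²] = √(188.888889) = 13.743685

13.7437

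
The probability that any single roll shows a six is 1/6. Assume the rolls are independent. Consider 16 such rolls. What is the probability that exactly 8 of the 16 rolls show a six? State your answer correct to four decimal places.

X ~ Binomial(n=16, p=0.166667).
P(X=8) = C(16,8) · p^8 · (1−p)^8
= 12870 · 5.9537e-07 · 0.23257 = 0.001782

0.0018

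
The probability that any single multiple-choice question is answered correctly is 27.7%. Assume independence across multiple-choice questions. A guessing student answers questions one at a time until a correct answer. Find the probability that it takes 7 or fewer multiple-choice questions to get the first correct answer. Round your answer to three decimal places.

Y = number of multiple-choice questions to the first success; geometric, p = 0.277.
P(Y ≤ 7) = 1 − (1−p)^7 = 1 − 0.10327 = 0.89673

0.897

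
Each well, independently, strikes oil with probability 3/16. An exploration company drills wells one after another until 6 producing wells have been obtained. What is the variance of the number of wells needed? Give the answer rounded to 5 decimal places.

Y = total wells until the sixth success; negative binomial with r=6, p=0.1875.
Var(Y) = r(1−p)/p² = 6·0.8125 / 0.1875² = 138.6666667

138.66667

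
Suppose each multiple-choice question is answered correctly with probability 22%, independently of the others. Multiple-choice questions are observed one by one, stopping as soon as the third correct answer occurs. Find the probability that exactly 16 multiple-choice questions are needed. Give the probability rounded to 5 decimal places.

0.04423

Y = trial on which the third success occurs; negative binomial, r=3, p=0.22.
P(Y=16) = C(15,2) · p^3 · (1−p)^13
= 105 · 0.010648 · 0.039558 = 0.0442270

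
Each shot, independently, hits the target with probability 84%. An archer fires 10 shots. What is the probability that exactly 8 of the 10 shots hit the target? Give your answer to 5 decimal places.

X ~ Binomial(n=10, p=0.84).
P(X=8) = C(10,8) · p^8 · (1−p)^2
= 45 · 0.24788 · 0.0256 = 0.2855530

0.28555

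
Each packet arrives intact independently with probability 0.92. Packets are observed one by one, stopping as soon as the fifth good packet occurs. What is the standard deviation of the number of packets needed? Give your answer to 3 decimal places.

0.687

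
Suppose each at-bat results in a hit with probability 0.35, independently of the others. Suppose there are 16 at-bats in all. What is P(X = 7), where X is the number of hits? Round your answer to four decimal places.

0.1524

X ~ Binomial(n=16, p=0.35).
P(X=7) = C(16,7) · p^7 · (1−p)^9
= 11440 · 0.00064339 · 0.020712 = 0.152448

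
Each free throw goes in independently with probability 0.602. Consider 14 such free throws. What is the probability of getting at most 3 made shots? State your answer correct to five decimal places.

X ~ Binomial(14, 0.602); P(X ≤ 3) = Σ C(14,k) p^k (1−p)^(14−k) over k:
  k=0: C(14,0)·0.602^0·0.398^14 = 0.0000025
  k=1: C(14,1)·0.602^1·0.398^13 = 0.0000530
  k=2: C(14,2)·0.602^2·0.398^12 = 0.0005210
  k=3: C(14,3)·0.602^3·0.398^11 = 0.0031521
Total = 0.0037286

0.00373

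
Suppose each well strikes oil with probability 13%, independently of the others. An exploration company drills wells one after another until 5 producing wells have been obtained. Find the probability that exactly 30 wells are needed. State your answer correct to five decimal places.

Y = trial on which the fifth success occurs; negative binomial, r=5, p=0.13.
P(Y=30) = C(29,4) · p^5 · (1−p)^25
= 23751 · 3.7129e-05 · 0.03076 = 0.0271256

0.02713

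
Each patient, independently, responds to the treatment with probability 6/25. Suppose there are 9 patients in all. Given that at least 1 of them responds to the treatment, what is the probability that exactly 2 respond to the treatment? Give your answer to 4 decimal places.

0.3317

X ~ Binomial(9, 0.24). Want P(X=2 | X≥1) = P(X=2) / P(X≥1).
P(X=2) = C(9,2)·0.24^2·0.76^7 = 0.303683
P(X≥1) = 1 − 0.084591 = 0.915409
Ratio = 0.303683 / 0.915409 = 0.331745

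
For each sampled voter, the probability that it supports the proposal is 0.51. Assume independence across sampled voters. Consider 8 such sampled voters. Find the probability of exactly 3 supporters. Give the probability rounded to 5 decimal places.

0.20984

X ~ Binomial(n=8, p=0.51).
P(X=3) = C(8,3) · p^3 · (1−p)^5
= 56 · 0.13265 · 0.028248 = 0.2098355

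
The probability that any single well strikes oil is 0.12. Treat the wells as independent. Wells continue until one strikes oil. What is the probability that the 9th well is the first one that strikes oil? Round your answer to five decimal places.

0.04316

Geometric (trials to first success), p = 0.12.
P(Y = 9) = (1−p)^8 · p = 0.35963 · 0.12 = 0.0431561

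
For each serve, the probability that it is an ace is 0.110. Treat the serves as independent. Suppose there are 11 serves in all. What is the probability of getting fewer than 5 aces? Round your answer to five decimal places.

X ~ Binomial(11, 0.11); P(X ≤ 4) = Σ C(11,k) p^k (1−p)^(11−k) over k:
  k=0: C(11,0)·0.11^0·0.89^11 = 0.2775173
  k=1: C(11,1)·0.11^1·0.89^10 = 0.3772988
  k=2: C(11,2)·0.11^2·0.89^9 = 0.2331622
  k=3: C(11,3)·0.11^3·0.89^8 = 0.0864534
  k=4: C(11,4)·0.11^4·0.89^7 = 0.0213705
Total = 0.9958022

0.99580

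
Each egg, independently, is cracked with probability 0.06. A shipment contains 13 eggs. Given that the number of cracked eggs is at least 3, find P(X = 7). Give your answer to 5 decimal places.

X ~ Binomial(13, 0.06). Want P(X=7 | X≥3) = P(X=7) / P(X≥3).
P(X=7) = C(13,7)·0.06^7·0.94^6 = 0.0000033
P(X≥3) = 1 − 0.4473651 − 0.3712178 − 0.1421685 = 0.0392485
Ratio = 0.0000033 / 0.0392485 = 0.0000844

0.00008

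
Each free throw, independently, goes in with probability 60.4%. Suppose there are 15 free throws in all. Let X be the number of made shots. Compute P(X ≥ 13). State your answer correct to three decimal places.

0.029

X ~ Binomial(15, 0.604); P(X ≥ 13) = Σ C(15,k) p^k (1−p)^(15−k) over k:
  k=13: C(15,13)·0.604^13·0.396^2 = 0.02345
  k=14: C(15,14)·0.604^14·0.396^1 = 0.00511
  k=15: C(15,15)·0.604^15·0.396^0 = 0.00052
Total = 0.02907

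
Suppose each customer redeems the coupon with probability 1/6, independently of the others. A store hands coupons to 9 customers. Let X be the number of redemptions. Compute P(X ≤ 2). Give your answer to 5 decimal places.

X ~ Binomial(9, 0.166667); P(X ≤ 2) = Σ C(9,k) p^k (1−p)^(9−k) over k:
  k=0: C(9,0)·0.166667^0·0.833333^9 = 0.1938067
  k=1: C(9,1)·0.166667^1·0.833333^8 = 0.3488521
  k=2: C(9,2)·0.166667^2·0.833333^7 = 0.2790816
Total = 0.8217404

0.82174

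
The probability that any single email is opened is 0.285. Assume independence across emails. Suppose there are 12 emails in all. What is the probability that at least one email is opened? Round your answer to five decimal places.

P(at least one) = 1 − P(none) = 1 − (1 − 0.285)^12
= 1 − 0.0178514 = 0.9821486

0.98215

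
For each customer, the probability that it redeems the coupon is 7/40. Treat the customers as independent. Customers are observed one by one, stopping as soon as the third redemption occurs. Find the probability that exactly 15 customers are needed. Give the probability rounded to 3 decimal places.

Y = trial on which the third success occurs; negative binomial, r=3, p=0.175.
P(Y=15) = C(14,2) · p^3 · (1−p)^12
= 91 · 0.0053594 · 0.099414 = 0.04848

0.048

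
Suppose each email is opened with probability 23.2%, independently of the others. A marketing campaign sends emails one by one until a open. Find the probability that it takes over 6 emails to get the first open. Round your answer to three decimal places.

0.205

Y = number of emails to the first success; geometric, p = 0.232.
P(Y > 6) = P(first 6 all fail) = (1−p)^6 = 0.20520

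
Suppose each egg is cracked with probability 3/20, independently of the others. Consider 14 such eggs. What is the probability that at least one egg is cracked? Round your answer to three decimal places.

P(at least one) = 1 − P(none) = 1 − (1 − 0.15)^14
= 1 − 0.10277 = 0.89723

0.897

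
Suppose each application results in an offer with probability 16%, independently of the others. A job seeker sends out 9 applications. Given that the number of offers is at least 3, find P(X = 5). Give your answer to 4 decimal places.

X ~ Binomial(9, 0.16). Want P(X=5 | X≥3) = P(X=5) / P(X≥3).
P(X=5) = C(9,5)·0.16^5·0.84^4 = 0.006578
P(X≥3) = 1 − 0.208216 − 0.356941 − 0.271955 = 0.162888
Ratio = 0.006578 / 0.162888 = 0.040383

0.0404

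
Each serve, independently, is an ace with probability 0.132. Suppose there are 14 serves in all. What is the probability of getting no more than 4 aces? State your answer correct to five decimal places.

X ~ Binomial(14, 0.132); P(X ≤ 4) = Σ C(14,k) p^k (1−p)^(14−k) over k:
  k=0: C(14,0)·0.132^0·0.868^14 = 0.1378085
  k=1: C(14,1)·0.132^1·0.868^13 = 0.2933988
  k=2: C(14,2)·0.132^2·0.868^12 = 0.2900187
  k=3: C(14,3)·0.132^3·0.868^11 = 0.1764169
  k=4: C(14,4)·0.132^4·0.868^10 = 0.0737780
Total = 0.9714210

0.97142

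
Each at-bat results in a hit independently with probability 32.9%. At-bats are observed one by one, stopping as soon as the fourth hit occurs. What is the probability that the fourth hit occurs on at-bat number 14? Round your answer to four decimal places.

0.0620

Y = trial on which the fourth success occurs; negative binomial, r=4, p=0.329.
P(Y=14) = C(13,3) · p^4 · (1−p)^10
= 286 · 0.011716 · 0.018502 = 0.061998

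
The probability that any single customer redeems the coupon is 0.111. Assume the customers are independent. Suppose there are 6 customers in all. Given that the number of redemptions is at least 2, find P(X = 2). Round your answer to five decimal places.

0.84541

X ~ Binomial(6, 0.111). Want P(X=2 | X≥2) = P(X=2) / P(X≥2).
P(X=2) = C(6,2)·0.111^2·0.889^4 = 0.1154368
P(X≥2) = 1 − 0.4936403 − 0.3698137 = 0.1365460
Ratio = 0.1154368 / 0.1365460 = 0.8454058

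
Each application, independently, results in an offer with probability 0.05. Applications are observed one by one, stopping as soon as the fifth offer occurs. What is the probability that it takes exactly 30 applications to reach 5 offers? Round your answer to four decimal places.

0.0021

Y = trial on which the fifth success occurs; negative binomial, r=5, p=0.05.
P(Y=30) = C(29,4) · p^5 · (1−p)^25
= 23751 · 3.125e-07 · 0.27739 = 0.002059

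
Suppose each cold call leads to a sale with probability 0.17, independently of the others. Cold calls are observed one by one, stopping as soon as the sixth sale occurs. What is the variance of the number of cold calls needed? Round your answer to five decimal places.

172.31834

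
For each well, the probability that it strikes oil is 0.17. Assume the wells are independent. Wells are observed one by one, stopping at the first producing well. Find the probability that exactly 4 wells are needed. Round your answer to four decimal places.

0.0972

Geometric (trials to first success), p = 0.17.
P(Y = 4) = (1−p)^3 · p = 0.57179 · 0.17 = 0.097204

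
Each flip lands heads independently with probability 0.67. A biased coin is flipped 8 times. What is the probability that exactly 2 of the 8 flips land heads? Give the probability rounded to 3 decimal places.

0.016

X ~ Binomial(n=8, p=0.67).
P(X=2) = C(8,2) · p^2 · (1−p)^6
= 28 · 0.4489 · 0.0012915 = 0.01623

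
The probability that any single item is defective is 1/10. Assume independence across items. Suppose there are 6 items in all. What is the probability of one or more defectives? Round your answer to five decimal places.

0.46856

P(at least one) = 1 − P(none) = 1 − (1 − 0.10)^6
= 1 − 0.5314410 = 0.4685590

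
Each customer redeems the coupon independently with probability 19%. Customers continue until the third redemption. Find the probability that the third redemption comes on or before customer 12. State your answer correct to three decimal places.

Finishing within 12 customers ⇔ at least 3 successes in the first 12. With X ~ Binomial(12, 0.19), P(Y ≤ 12) = 1 − P(X ≤ 2).
  k=0: C(12,0)·0.19^0·0.81^12 = 0.07977
  k=1: C(12,1)·0.19^1·0.81^11 = 0.22453
  k=2: C(12,2)·0.19^2·0.81^10 = 0.28967
1 − 0.59396 = 0.40604

0.406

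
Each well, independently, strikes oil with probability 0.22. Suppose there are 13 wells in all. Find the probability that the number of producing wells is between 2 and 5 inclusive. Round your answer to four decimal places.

X ~ Binomial(13, 0.22); P(2 ≤ X ≤ 5) = Σ C(13,k) p^k (1−p)^(13−k) over k:
  k=2: C(13,2)·0.22^2·0.78^11 = 0.245460
  k=3: C(13,3)·0.22^3·0.78^10 = 0.253852
  k=4: C(13,4)·0.22^4·0.78^9 = 0.178998
  k=5: C(13,5)·0.22^5·0.78^8 = 0.090876
Total = 0.769186

0.7692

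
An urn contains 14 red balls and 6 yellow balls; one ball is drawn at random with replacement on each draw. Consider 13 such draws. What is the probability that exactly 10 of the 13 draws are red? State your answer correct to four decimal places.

X ~ Binomial(n=13, p=0.70).
P(X=10) = C(13,10) · p^10 · (1−p)^3
= 286 · 0.028248 · 0.027 = 0.218127

0.2181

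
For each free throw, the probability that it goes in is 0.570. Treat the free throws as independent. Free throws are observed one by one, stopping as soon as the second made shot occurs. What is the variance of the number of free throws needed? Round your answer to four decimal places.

Y = total free throws until the second success; negative binomial with r=2, p=0.57.
Var(Y) = r(1−p)/p² = 2·0.43 / 0.57² = 2.646968

2.6470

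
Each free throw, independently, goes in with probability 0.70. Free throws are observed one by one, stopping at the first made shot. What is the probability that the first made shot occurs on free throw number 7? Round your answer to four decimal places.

Geometric (trials to first success), p = 0.70.
P(Y = 7) = (1−p)^6 · p = 0.000729 · 0.70 = 0.000510

0.0005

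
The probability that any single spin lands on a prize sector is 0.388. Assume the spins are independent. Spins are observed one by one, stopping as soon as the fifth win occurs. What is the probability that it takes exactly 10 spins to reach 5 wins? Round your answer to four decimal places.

0.0951

Y = trial on which the fifth success occurs; negative binomial, r=5, p=0.388.
P(Y=10) = C(9,4) · p^5 · (1−p)^5
= 126 · 0.0087934 · 0.085853 = 0.095123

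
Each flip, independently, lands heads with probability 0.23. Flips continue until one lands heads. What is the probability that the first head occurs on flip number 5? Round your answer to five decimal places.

Geometric (trials to first success), p = 0.23.
P(Y = 5) = (1−p)^4 · p = 0.35153 · 0.23 = 0.0808520

0.08085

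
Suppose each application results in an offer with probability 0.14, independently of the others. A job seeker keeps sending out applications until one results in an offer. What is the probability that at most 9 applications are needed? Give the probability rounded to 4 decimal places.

0.7427

Y = number of applications to the first success; geometric, p = 0.14.
P(Y ≤ 9) = 1 − (1−p)^9 = 1 − 0.257327 = 0.742673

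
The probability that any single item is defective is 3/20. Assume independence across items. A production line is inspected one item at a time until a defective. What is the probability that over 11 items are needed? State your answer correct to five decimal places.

0.16734

Y = number of items to the first success; geometric, p = 0.15.
P(Y > 11) = P(first 11 all fail) = (1−p)^11 = 0.1673432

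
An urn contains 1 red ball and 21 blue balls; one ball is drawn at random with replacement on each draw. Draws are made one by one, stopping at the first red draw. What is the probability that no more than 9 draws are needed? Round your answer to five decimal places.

Y = number of draws to the first success; geometric, p = 0.045455.
P(Y ≤ 9) = 1 − (1−p)^9 = 1 − 0.6579146 = 0.3420854

0.34209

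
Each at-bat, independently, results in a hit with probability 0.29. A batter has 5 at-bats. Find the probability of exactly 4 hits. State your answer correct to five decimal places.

0.02511

X ~ Binomial(n=5, p=0.29).
P(X=4) = C(5,4) · p^4 · (1−p)^1
= 5 · 0.0070728 · 0.71 = 0.0251085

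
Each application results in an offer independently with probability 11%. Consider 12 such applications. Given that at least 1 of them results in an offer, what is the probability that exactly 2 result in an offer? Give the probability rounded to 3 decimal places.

0.331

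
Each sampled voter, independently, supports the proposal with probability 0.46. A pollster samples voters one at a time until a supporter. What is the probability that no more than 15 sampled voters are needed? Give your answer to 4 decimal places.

0.9999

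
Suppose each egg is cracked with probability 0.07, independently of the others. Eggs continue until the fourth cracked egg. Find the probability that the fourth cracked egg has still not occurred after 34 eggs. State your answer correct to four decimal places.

Needing more than 34 eggs ⇔ fewer than 4 successes in the first 34. With X ~ Binomial(34, 0.07), P(Y > 34) = P(X ≤ 3).
  k=0: C(34,0)·0.07^0·0.93^34 = 0.084805
  k=1: C(34,1)·0.07^1·0.93^33 = 0.217027
  k=2: C(34,2)·0.07^2·0.93^32 = 0.269534
  k=3: C(34,3)·0.07^3·0.93^31 = 0.216400
P(X ≤ 3) = 0.787766

0.7878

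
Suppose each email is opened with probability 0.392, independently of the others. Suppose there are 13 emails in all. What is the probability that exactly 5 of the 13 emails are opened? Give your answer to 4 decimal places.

0.2225

X ~ Binomial(n=13, p=0.392).
P(X=5) = C(13,5) · p^5 · (1−p)^8
= 1287 · 0.0092561 · 0.018674 = 0.222453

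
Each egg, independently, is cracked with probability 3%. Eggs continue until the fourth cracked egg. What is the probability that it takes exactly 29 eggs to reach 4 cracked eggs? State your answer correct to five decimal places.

Y = trial on which the fourth success occurs; negative binomial, r=4, p=0.03.
P(Y=29) = C(28,3) · p^4 · (1−p)^25
= 3276 · 8.1e-07 · 0.46697 = 0.0012391

0.00124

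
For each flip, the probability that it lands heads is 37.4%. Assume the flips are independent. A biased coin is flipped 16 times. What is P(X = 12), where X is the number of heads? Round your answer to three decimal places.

X ~ Binomial(n=16, p=0.374).
P(X=12) = C(16,12) · p^12 · (1−p)^4
= 1820 · 7.4896e-06 · 0.15357 = 0.00209

0.002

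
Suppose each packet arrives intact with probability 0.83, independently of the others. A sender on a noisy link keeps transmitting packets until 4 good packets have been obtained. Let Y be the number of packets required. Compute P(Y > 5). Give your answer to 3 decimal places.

0.203

Needing more than 5 packets ⇔ fewer than 4 successes in the first 5. With X ~ Binomial(5, 0.83), P(Y > 5) = P(X ≤ 3).
  k=0: C(5,0)·0.83^0·0.17^5 = 0.00014
  k=1: C(5,1)·0.83^1·0.17^4 = 0.00347
  k=2: C(5,2)·0.83^2·0.17^3 = 0.03385
  k=3: C(5,3)·0.83^3·0.17^2 = 0.16525
P(X ≤ 3) = 0.20270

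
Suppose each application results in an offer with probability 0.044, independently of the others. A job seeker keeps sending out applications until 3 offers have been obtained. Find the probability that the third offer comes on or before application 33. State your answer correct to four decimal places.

0.1761

Finishing within 33 applications ⇔ at least 3 successes in the first 33. With X ~ Binomial(33, 0.044), P(Y ≤ 33) = 1 − P(X ≤ 2).
  k=0: C(33,0)·0.044^0·0.956^33 = 0.226522
  k=1: C(33,1)·0.044^1·0.956^32 = 0.344048
  k=2: C(33,2)·0.044^2·0.956^31 = 0.253358
1 − 0.823928 = 0.176072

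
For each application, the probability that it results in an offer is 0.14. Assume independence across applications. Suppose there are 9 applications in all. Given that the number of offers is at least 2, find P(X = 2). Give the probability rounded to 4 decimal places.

0.6714

X ~ Binomial(9, 0.14). Want P(X=2 | X≥2) = P(X=2) / P(X≥2).
P(X=2) = C(9,2)·0.14^2·0.86^7 = 0.245498
P(X≥2) = 1 − 0.257327 − 0.377015 = 0.365658
Ratio = 0.245498 / 0.365658 = 0.671387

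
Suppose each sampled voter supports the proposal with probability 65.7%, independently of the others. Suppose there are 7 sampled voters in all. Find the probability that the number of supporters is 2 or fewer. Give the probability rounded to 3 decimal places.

0.051

X ~ Binomial(7, 0.657); P(X ≤ 2) = Σ C(7,k) p^k (1−p)^(7−k) over k:
  k=0: C(7,0)·0.657^0·0.343^7 = 0.00056
  k=1: C(7,1)·0.657^1·0.343^6 = 0.00749
  k=2: C(7,2)·0.657^2·0.343^5 = 0.04303
Total = 0.05108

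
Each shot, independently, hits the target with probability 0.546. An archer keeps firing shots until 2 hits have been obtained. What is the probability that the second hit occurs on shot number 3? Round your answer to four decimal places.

0.2707

Y = trial on which the second success occurs; negative binomial, r=2, p=0.546.
P(Y=3) = C(2,1) · p^2 · (1−p)^1
= 2 · 0.29812 · 0.454 = 0.270689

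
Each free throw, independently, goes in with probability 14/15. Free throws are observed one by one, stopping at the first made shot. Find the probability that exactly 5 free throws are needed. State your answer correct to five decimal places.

Geometric (trials to first success), p = 0.933333.
P(Y = 5) = (1−p)^4 · p = 1.9753e-05 · 0.933333 = 0.0000184

0.00002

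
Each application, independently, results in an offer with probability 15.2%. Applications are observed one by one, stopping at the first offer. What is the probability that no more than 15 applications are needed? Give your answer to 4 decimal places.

Y = number of applications to the first success; geometric, p = 0.152.
P(Y ≤ 15) = 1 − (1−p)^15 = 1 − 0.084321 = 0.915679

0.9157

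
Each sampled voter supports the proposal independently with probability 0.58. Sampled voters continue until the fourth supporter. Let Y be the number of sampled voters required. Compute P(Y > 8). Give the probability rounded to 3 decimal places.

0.206

Needing more than 8 sampled voters ⇔ fewer than 4 successes in the first 8. With X ~ Binomial(8, 0.58), P(Y > 8) = P(X ≤ 3).
  k=0: C(8,0)·0.58^0·0.42^8 = 0.00097
  k=1: C(8,1)·0.58^1·0.42^7 = 0.01070
  k=2: C(8,2)·0.58^2·0.42^6 = 0.05170
  k=3: C(8,3)·0.58^3·0.42^5 = 0.14280
P(X ≤ 3) = 0.20616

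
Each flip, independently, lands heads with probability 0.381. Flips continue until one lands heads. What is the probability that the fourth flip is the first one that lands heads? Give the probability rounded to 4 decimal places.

Geometric (trials to first success), p = 0.381.
P(Y = 4) = (1−p)^3 · p = 0.23718 · 0.381 = 0.090364

0.0904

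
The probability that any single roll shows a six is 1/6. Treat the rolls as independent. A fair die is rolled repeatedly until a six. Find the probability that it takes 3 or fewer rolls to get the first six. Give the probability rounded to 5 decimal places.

0.42130

Y = number of rolls to the first success; geometric, p = 0.166667.
P(Y ≤ 3) = 1 − (1−p)^3 = 1 − 0.5787037 = 0.4212963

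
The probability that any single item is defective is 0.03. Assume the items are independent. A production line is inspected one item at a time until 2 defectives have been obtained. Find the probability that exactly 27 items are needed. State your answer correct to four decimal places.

Y = trial on which the second success occurs; negative binomial, r=2, p=0.03.
P(Y=27) = C(26,1) · p^2 · (1−p)^25
= 26 · 0.0009 · 0.46697 = 0.010927

0.0109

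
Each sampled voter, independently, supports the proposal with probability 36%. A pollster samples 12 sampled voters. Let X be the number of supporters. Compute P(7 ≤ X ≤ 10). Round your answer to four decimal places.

X ~ Binomial(12, 0.36); P(7 ≤ X ≤ 10) = Σ C(12,k) p^k (1−p)^(12−k) over k:
  k=7: C(12,7)·0.36^7·0.64^5 = 0.066641
  k=8: C(12,8)·0.36^8·0.64^4 = 0.023429
  k=9: C(12,9)·0.36^9·0.64^3 = 0.005857
  k=10: C(12,10)·0.36^10·0.64^2 = 0.000988
Total = 0.096915

0.0969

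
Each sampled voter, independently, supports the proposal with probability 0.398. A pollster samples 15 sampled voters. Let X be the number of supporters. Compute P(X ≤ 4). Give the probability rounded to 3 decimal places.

X ~ Binomial(15, 0.398); P(X ≤ 4) = Σ C(15,k) p^k (1−p)^(15−k) over k:
  k=0: C(15,0)·0.398^0·0.602^15 = 0.00049
  k=1: C(15,1)·0.398^1·0.602^14 = 0.00490
  k=2: C(15,2)·0.398^2·0.602^13 = 0.02268
  k=3: C(15,3)·0.398^3·0.602^12 = 0.06499
  k=4: C(15,4)·0.398^4·0.602^11 = 0.12889
Total = 0.22196

0.222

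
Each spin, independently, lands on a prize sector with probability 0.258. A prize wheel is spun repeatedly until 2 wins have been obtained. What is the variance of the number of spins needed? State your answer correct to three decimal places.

22.294

Y = total spins until the second success; negative binomial with r=2, p=0.258.
Var(Y) = r(1−p)/p² = 2·0.742 / 0.258² = 22.29433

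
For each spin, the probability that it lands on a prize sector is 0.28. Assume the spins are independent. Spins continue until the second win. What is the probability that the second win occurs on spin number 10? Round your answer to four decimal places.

0.0510

Y = trial on which the second success occurs; negative binomial, r=2, p=0.28.
P(Y=10) = C(9,1) · p^2 · (1−p)^8
= 9 · 0.0784 · 0.07222 = 0.050959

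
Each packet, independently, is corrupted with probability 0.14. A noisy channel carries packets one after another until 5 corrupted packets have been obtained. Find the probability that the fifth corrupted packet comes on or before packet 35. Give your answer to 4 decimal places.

0.5540

Finishing within 35 packets ⇔ at least 5 successes in the first 35. With X ~ Binomial(35, 0.14), P(Y ≤ 35) = 1 − P(X ≤ 4).
  k=0: C(35,0)·0.14^0·0.86^35 = 0.005099
  k=1: C(35,1)·0.14^1·0.86^34 = 0.029050
  k=2: C(35,2)·0.14^2·0.86^33 = 0.080394
  k=3: C(35,3)·0.14^3·0.86^32 = 0.143961
  k=4: C(35,4)·0.14^4·0.86^31 = 0.187484
1 − 0.445987 = 0.554013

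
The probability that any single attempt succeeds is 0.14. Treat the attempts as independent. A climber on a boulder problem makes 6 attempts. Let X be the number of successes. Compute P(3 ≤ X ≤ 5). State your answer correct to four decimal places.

0.0394

X ~ Binomial(6, 0.14); P(3 ≤ X ≤ 5) = Σ C(6,k) p^k (1−p)^(6−k) over k:
  k=3: C(6,3)·0.14^3·0.86^3 = 0.034907
  k=4: C(6,4)·0.14^4·0.86^2 = 0.004262
  k=5: C(6,5)·0.14^5·0.86^1 = 0.000278
Total = 0.039446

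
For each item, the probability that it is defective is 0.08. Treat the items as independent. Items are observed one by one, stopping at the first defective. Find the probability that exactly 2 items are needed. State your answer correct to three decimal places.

0.074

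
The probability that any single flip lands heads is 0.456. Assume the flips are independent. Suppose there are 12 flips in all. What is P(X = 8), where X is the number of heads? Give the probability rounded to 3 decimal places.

X ~ Binomial(n=12, p=0.456).
P(X=8) = C(12,8) · p^8 · (1−p)^4
= 495 · 0.0018695 · 0.087578 = 0.08104

0.081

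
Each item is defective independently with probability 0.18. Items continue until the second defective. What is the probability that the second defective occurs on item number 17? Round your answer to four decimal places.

0.0264

Y = trial on which the second success occurs; negative binomial, r=2, p=0.18.
P(Y=17) = C(16,1) · p^2 · (1−p)^15
= 16 · 0.0324 · 0.050957 = 0.026416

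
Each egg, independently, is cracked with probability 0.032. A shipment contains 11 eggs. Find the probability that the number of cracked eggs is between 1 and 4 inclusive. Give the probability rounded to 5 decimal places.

X ~ Binomial(11, 0.032); P(1 ≤ X ≤ 4) = Σ C(11,k) p^k (1−p)^(11−k) over k:
  k=1: C(11,1)·0.032^1·0.968^10 = 0.2542707
  k=2: C(11,2)·0.032^2·0.968^9 = 0.0420282
  k=3: C(11,3)·0.032^3·0.968^8 = 0.0041681
  k=4: C(11,4)·0.032^4·0.968^7 = 0.0002756
Total = 0.3007425

0.30074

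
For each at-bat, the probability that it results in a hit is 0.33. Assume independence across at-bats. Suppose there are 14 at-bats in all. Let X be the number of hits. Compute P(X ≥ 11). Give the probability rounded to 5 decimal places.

X ~ Binomial(14, 0.33); P(X ≥ 11) = Σ C(14,k) p^k (1−p)^(14−k) over k:
  k=11: C(14,11)·0.33^11·0.67^3 = 0.0005533
  k=12: C(14,12)·0.33^12·0.67^2 = 0.0000681
  k=13: C(14,13)·0.33^13·0.67^1 = 0.0000052
  k=14: C(14,14)·0.33^14·0.67^0 = 0.0000002
Total = 0.0006268

0.00063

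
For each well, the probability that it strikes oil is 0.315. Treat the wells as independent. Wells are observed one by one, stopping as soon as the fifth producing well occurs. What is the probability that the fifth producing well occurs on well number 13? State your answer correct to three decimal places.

Y = trial on which the fifth success occurs; negative binomial, r=5, p=0.315.
P(Y=13) = C(12,4) · p^5 · (1−p)^8
= 495 · 0.0031014 · 0.048476 = 0.07442

0.074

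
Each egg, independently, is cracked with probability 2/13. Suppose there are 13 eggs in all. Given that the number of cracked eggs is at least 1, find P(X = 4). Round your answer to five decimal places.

0.10052

X ~ Binomial(13, 0.153846). Want P(X=4 | X≥1) = P(X=4) / P(X≥1).
P(X=4) = C(13,4)·0.153846^4·0.846154^9 = 0.0890629
P(X≥1) = 1 − 0.1139833 = 0.8860167
Ratio = 0.0890629 / 0.8860167 = 0.1005205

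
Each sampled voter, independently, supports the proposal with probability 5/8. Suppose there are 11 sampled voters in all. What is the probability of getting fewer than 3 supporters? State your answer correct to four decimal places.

0.0035

X ~ Binomial(11, 0.625); P(X ≤ 2) = Σ C(11,k) p^k (1−p)^(11−k) over k:
  k=0: C(11,0)·0.625^0·0.375^11 = 0.000021
  k=1: C(11,1)·0.625^1·0.375^10 = 0.000378
  k=2: C(11,2)·0.625^2·0.375^9 = 0.003151
Total = 0.003549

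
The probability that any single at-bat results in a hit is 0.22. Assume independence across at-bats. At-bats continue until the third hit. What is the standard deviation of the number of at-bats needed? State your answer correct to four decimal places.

6.9532

Y = total at-bats until the third success; negative binomial with r=3, p=0.22.
SD(Y) = √[r(1−p)/p²] = √(48.347107) = 6.953208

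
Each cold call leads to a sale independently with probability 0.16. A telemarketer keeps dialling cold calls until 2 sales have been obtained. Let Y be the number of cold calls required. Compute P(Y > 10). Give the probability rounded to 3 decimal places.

0.508

Needing more than 10 cold calls ⇔ fewer than 2 successes in the first 10. With X ~ Binomial(10, 0.16), P(Y > 10) = P(X ≤ 1).
  k=0: C(10,0)·0.16^0·0.84^10 = 0.17490
  k=1: C(10,1)·0.16^1·0.84^9 = 0.33315
P(X ≤ 1) = 0.50805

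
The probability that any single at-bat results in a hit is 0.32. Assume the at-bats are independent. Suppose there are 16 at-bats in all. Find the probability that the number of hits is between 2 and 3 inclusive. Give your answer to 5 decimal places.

0.17751

X ~ Binomial(16, 0.32); P(2 ≤ X ≤ 3) = Σ C(16,k) p^k (1−p)^(16−k) over k:
  k=2: C(16,2)·0.32^2·0.68^14 = 0.0555400
  k=3: C(16,3)·0.32^3·0.68^13 = 0.1219702
Total = 0.1775102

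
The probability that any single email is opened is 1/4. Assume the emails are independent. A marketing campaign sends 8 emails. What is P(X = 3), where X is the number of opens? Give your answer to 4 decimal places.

0.2076

X ~ Binomial(n=8, p=0.25).
P(X=3) = C(8,3) · p^3 · (1−p)^5
= 56 · 0.015625 · 0.2373 = 0.207642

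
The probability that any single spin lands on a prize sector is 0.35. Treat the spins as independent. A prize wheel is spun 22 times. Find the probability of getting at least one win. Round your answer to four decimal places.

0.9999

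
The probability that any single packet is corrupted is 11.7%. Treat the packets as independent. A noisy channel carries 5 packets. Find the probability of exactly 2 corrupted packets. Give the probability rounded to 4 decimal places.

0.0942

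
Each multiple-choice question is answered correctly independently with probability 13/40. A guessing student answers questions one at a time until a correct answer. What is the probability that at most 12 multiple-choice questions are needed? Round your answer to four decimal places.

0.9911

Y = number of multiple-choice questions to the first success; geometric, p = 0.325.
P(Y ≤ 12) = 1 − (1−p)^12 = 1 − 0.008946 = 0.991054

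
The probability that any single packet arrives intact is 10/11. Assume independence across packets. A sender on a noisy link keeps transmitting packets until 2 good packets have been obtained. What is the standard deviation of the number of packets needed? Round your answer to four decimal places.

0.4690

Y = total packets until the second success; negative binomial with r=2, p=0.909091.
SD(Y) = √[r(1−p)/p²] = √(0.220000) = 0.469042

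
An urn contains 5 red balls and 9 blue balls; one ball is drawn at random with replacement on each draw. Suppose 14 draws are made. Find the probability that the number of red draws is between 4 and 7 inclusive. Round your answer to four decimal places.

0.7116

X ~ Binomial(14, 0.357143); P(4 ≤ X ≤ 7) = Σ C(14,k) p^k (1−p)^(14−k) over k:
  k=4: C(14,4)·0.357143^4·0.642857^10 = 0.196312
  k=5: C(14,5)·0.357143^5·0.642857^9 = 0.218124
  k=6: C(14,6)·0.357143^6·0.642857^8 = 0.181770
  k=7: C(14,7)·0.357143^7·0.642857^7 = 0.115410
Total = 0.711616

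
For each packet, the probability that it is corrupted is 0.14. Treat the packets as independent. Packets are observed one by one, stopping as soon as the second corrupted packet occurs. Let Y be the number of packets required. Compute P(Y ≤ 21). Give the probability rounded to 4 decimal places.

Finishing within 21 packets ⇔ at least 2 successes in the first 21. With X ~ Binomial(21, 0.14), P(Y ≤ 21) = 1 − P(X ≤ 1).
  k=0: C(21,0)·0.14^0·0.86^21 = 0.042118
  k=1: C(21,1)·0.14^1·0.86^20 = 0.143985
1 − 0.186103 = 0.813897

0.8139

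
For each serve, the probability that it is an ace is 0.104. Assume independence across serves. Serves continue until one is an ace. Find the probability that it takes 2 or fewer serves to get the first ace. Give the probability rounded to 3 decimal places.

0.197

Y = number of serves to the first success; geometric, p = 0.104.
P(Y ≤ 2) = 1 − (1−p)^2 = 1 − 0.80282 = 0.19718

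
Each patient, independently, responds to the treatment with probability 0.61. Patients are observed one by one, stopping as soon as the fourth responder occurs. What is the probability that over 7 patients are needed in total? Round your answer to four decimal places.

0.2707

Needing more than 7 patients ⇔ fewer than 4 successes in the first 7. With X ~ Binomial(7, 0.61), P(Y > 7) = P(X ≤ 3).
  k=0: C(7,0)·0.61^0·0.39^7 = 0.001372
  k=1: C(7,1)·0.61^1·0.39^6 = 0.015025
  k=2: C(7,2)·0.61^2·0.39^5 = 0.070502
  k=3: C(7,3)·0.61^3·0.39^4 = 0.183788
P(X ≤ 3) = 0.270687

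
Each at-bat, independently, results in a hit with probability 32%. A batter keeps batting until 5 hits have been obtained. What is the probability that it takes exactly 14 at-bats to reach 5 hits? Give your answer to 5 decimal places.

0.07458

Y = trial on which the fifth success occurs; negative binomial, r=5, p=0.32.
P(Y=14) = C(13,4) · p^5 · (1−p)^9
= 715 · 0.0033554 · 0.031087 = 0.0745824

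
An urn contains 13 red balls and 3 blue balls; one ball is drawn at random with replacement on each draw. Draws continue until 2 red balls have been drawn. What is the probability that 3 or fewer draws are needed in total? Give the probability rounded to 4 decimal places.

0.9077

Finishing within 3 draws ⇔ at least 2 successes in the first 3. With X ~ Binomial(3, 0.8125), P(Y ≤ 3) = 1 − P(X ≤ 1).
  k=0: C(3,0)·0.8125^0·0.1875^3 = 0.006592
  k=1: C(3,1)·0.8125^1·0.1875^2 = 0.085693
1 − 0.092285 = 0.907715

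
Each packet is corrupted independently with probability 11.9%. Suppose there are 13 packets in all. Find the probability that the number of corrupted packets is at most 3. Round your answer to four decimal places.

X ~ Binomial(13, 0.119); P(X ≤ 3) = Σ C(13,k) p^k (1−p)^(13−k) over k:
  k=0: C(13,0)·0.119^0·0.881^13 = 0.192614
  k=1: C(13,1)·0.119^1·0.881^12 = 0.338222
  k=2: C(13,2)·0.119^2·0.881^11 = 0.274109
  k=3: C(13,3)·0.119^3·0.881^10 = 0.135758
Total = 0.940702

0.9407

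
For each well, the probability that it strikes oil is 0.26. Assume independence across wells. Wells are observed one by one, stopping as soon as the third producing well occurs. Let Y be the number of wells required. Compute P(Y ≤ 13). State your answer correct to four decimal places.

Finishing within 13 wells ⇔ at least 3 successes in the first 13. With X ~ Binomial(13, 0.26), P(Y ≤ 13) = 1 − P(X ≤ 2).
  k=0: C(13,0)·0.26^0·0.74^13 = 0.019953
  k=1: C(13,1)·0.26^1·0.74^12 = 0.091138
  k=2: C(13,2)·0.26^2·0.74^11 = 0.192128
1 − 0.303219 = 0.696781

0.6968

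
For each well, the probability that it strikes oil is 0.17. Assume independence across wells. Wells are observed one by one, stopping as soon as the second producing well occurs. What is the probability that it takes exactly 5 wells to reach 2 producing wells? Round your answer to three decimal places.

Y = trial on which the second success occurs; negative binomial, r=2, p=0.17.
P(Y=5) = C(4,1) · p^2 · (1−p)^3
= 4 · 0.0289 · 0.57179 = 0.06610

0.066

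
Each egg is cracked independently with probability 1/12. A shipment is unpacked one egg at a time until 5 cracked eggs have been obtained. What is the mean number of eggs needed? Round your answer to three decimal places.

60.000

Y = total eggs until the fifth success; negative binomial with r=5, p=0.083333.
E[Y] = r / p = 5 / 0.083333 = 60.00000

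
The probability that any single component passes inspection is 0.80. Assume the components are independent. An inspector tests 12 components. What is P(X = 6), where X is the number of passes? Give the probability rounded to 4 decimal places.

X ~ Binomial(n=12, p=0.80).
P(X=6) = C(12,6) · p^6 · (1−p)^6
= 924 · 0.26214 · 6.4e-05 = 0.015502

0.0155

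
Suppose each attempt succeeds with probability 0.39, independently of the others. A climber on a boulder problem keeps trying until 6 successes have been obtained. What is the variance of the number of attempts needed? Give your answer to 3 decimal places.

Y = total attempts until the sixth success; negative binomial with r=6, p=0.39.
Var(Y) = r(1−p)/p² = 6·0.61 / 0.39² = 24.06312

24.063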